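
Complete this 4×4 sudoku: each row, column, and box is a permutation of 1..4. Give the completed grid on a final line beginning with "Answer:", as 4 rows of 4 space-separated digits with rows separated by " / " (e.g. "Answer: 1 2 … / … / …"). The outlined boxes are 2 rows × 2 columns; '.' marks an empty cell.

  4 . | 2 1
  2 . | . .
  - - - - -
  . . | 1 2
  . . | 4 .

Step 1. [r1c2∈{3}] only 3 remains possible at r1c2 ⇒ r1c2=3.
Step 2. [r4c1∈{1,3}] across col 1, 1 lands solely at r4c1 ⇒ r4c1=1.
Step 3. [r4c4∈{3}] only 3 remains possible at r4c4, so r4c4=3.
Step 4. [r2c4∈{4}] r2c4 is down to just 4, so r2c4=4.
Step 5. [r2c2∈{1}] r2c2's peers cover all but 1. So r2c2=1.
Step 6. [r2c3∈{3}] only 3 remains possible at r2c3, so r2c3=3.
Step 7. [r4c2∈{2}] nothing but 2 survives at r4c2, so r4c2=2.
Step 8. [r3c1∈{3}] r3c1's peers cover all but 3. So r3c1=3.
Step 9. [r3c2∈{4}] r3c2 has the single candidate 4 ⇒ r3c2=4.

Answer: 4 3 2 1 / 2 1 3 4 / 3 4 1 2 / 1 2 4 3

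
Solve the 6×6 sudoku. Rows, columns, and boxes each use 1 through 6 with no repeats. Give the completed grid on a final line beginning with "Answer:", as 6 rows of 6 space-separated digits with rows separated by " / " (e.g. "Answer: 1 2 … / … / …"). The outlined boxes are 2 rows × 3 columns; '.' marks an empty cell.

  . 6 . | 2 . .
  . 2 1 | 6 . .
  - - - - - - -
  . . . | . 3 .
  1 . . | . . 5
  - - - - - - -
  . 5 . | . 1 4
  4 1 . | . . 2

Step 1. [r1c3∈{3,4,5}] across box 1, 4 lands solely at r1c3 ⇒ r1c3=4.
Step 2. [r3c6∈{1,6}] r3c6 is the only open cell in col 6 admitting 6 ⇒ r3c6=6.
Step 3. [r4c3∈{2,3,6}] row 4 places 6 nowhere but r4c3. So r4c3=6.
Step 4. [r5c4∈{3}] nothing but 3 survives at r5c4, so r5c4=3.
Step 5. [r1c5∈{5}] r1c5 has the single candidate 5, so r1c5=5.
Step 6. [r4c4∈{4}] r4c4's peers cover all but 4. So r4c4=4.
Step 7. [r3c3∈{2,5}] 5 has one home in col 3: r3c3 ⇒ r3c3=5.
Step 8. [r2c6∈{3}] r2c6 has the single candidate 3 ⇒ r2c6=3.
Step 9. [r3c1∈{2}] r3c1 has the single candidate 2 ⇒ r3c1=2.
Step 10. [r5c3∈{2}] r5c3's peers cover all but 2, so r5c3=2.
Step 11. [r1c6∈{1}] nothing but 1 survives at r1c6, so r1c6=1.
Step 12. [r5c1∈{6}] r5c1 has the single candidate 6. So r5c1=6.
Step 13. [r4c5∈{2}] nothing but 2 survives at r4c5. So r4c5=2.
Step 14. [r4c2∈{3}] only 3 remains possible at r4c2, so r4c2=3.
Step 15. [r3c2∈{4}] r3c2 has the single candidate 4, so r3c2=4.
Step 16. [r6c4∈{5}] r6c4 has the single candidate 5, so r6c4=5.
Step 17. [r2c5∈{4}] r2c5 has the single candidate 4, so r2c5=4.
Step 18. [r6c3∈{3}] nothing but 3 survives at r6c3. So r6c3=3.
Step 19. [r3c4∈{1}] only 1 remains possible at r3c4 ⇒ r3c4=1.
Step 20. [r1c1∈{3}] r1c1 has the single candidate 3, so r1c1=3.
Step 21. [r6c5∈{6}] nothing but 6 survives at r6c5. So r6c5=6.
Step 22. [r2c1∈{5}] nothing but 5 survives at r2c1. So r2c1=5.

Answer: 3 6 4 2 5 1 / 5 2 1 6 4 3 / 2 4 5 1 3 6 / 1 3 6 4 2 5 / 6 5 2 3 1 4 / 4 1 3 5 6 2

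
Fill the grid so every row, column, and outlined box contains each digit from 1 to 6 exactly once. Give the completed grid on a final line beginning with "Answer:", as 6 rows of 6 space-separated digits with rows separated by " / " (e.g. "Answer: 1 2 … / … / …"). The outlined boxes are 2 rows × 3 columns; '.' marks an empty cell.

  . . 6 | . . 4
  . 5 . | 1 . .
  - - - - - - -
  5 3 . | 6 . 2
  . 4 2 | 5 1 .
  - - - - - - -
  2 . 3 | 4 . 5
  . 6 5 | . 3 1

Step 1. [r1c4∈{2,3}] 3 has one home in col 4: r1c4. So r1c4=3.
Step 2. [r2c5∈{2,6}] r2c5 is the only open cell in row 2 admitting 2, so r2c5=2.
Step 3. [r1c1∈{1}] only 1 remains possible at r1c1. So r1c1=1.
Step 4. [r2c1∈{3,4}] r2c1 is the only open cell in row 2 admitting 3. So r2c1=3.
Step 5. [r5c2∈{1}] r5c2 has the single candidate 1. So r5c2=1.
Step 6. [r6c1∈{4}] r6c1's peers cover all but 4. So r6c1=4.
Step 7. [r4c1∈{6}] r4c1 has the single candidate 6 ⇒ r4c1=6.
Step 8. [r1c5∈{5}] r1c5's peers cover all but 5. So r1c5=5.
Step 9. [r3c5∈{4}] only 4 remains possible at r3c5, so r3c5=4.
Step 10. [r4c6∈{3}] only 3 remains possible at r4c6. So r4c6=3.
Step 11. [r3c3∈{1}] r3c3 is down to just 1. So r3c3=1.
Step 12. [r2c6∈{6}] nothing but 6 survives at r2c6 ⇒ r2c6=6.
Step 13. [r5c5∈{6}] r5c5's peers cover all but 6, so r5c5=6.
Step 14. [r1c2∈{2}] r1c2's peers cover all but 2. So r1c2=2.
Step 15. [r2c3∈{4}] r2c3's peers cover all but 4. So r2c3=4.
Step 16. [r6c4∈{2}] r6c4 has the single candidate 2. So r6c4=2.

Answer: 1 2 6 3 5 4 / 3 5 4 1 2 6 / 5 3 1 6 4 2 / 6 4 2 5 1 3 / 2 1 3 4 6 5 / 4 6 5 2 3 1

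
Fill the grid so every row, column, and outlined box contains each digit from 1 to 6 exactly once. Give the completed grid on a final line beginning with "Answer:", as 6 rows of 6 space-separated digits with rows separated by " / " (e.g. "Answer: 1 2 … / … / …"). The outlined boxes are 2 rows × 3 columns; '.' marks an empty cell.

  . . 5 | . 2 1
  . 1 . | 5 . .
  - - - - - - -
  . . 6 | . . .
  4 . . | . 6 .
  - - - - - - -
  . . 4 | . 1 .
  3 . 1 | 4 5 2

Step 1. [r1c1∈{6}] only 6 remains possible at r1c1. So r1c1=6.
Step 2. [r1c4∈{3}] r1c4's peers cover all but 3 ⇒ r1c4=3.
Step 3. [r3c5∈{3,4}] 3 has one home in col 5: r3c5 ⇒ r3c5=3.
Step 4. [r4c2∈{2,3,5}] col 2 places 3 nowhere but r4c2 ⇒ r4c2=3.
Step 5. [r4c3∈{2}] r4c3 is down to just 2 ⇒ r4c3=2.
Step 6. [r5c2∈{2,5,6}] across col 2, 2 lands solely at r5c2 ⇒ r5c2=2.
Step 7. [r3c1∈{1,5}] 1 has one home in col 1: r3c1 ⇒ r3c1=1.
Step 8. [r3c6∈{4,5}] in row 3, 4 fits only at r3c6 ⇒ r3c6=4.
Step 9. [r5c6∈{3,6}] in row 5, 3 fits only at r5c6, so r5c6=3.
Step 10. [r4c6∈{5}] r4c6 has the single candidate 5, so r4c6=5.
Step 11. [r3c2∈{5}] r3c2's peers cover all but 5. So r3c2=5.
Step 12. [r6c2∈{6}] nothing but 6 survives at r6c2, so r6c2=6.
Step 13. [r2c3∈{3}] r2c3 has the single candidate 3 ⇒ r2c3=3.
Step 14. [r2c6∈{6}] r2c6 is down to just 6. So r2c6=6.
Step 15. [r2c5∈{4}] r2c5's peers cover all but 4 ⇒ r2c5=4.
Step 16. [r4c4∈{1}] r4c4 is down to just 1. So r4c4=1.
Step 17. [r1c2∈{4}] r1c2's peers cover all but 4. So r1c2=4.
Step 18. [r5c1∈{5}] r5c1 has the single candidate 5. So r5c1=5.
Step 19. [r5c4∈{6}] only 6 remains possible at r5c4. So r5c4=6.
Step 20. [r2c1∈{2}] r2c1 has the single candidate 2 ⇒ r2c1=2.
Step 21. [r3c4∈{2}] r3c4 has the single candidate 2 ⇒ r3c4=2.

Answer: 6 4 5 3 2 1 / 2 1 3 5 4 6 / 1 5 6 2 3 4 / 4 3 2 1 6 5 / 5 2 4 6 1 3 / 3 6 1 4 5 2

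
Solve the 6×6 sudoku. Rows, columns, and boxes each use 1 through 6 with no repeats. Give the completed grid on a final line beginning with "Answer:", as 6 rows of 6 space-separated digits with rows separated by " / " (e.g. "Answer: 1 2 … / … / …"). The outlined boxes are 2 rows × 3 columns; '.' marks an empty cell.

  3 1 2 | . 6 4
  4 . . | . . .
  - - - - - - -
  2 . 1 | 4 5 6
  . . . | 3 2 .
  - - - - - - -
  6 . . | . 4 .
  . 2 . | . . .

Step 1. [r6c1∈{1,5}] across col 1, 1 lands solely at r6c1. So r6c1=1.
Step 2. [r6c5∈{3}] r6c5's peers cover all but 3 ⇒ r6c5=3.
Step 3. [r6c6∈{5}] nothing but 5 survives at r6c6 ⇒ r6c6=5.
Step 4. [r4c2∈{4,5,6}] across col 2, 4 lands solely at r4c2 ⇒ r4c2=4.
Step 5. [r2c5∈{1}] only 1 remains possible at r2c5, so r2c5=1.
Step 6. [r4c3∈{5,6}] row 4 places 6 nowhere but r4c3 ⇒ r4c3=6.
Step 7. [r2c3∈{5}] only 5 remains possible at r2c3 ⇒ r2c3=5.
Step 8. [r5c4∈{1,2}] 1 has one home in col 4: r5c4. So r5c4=1.
Step 9. [r3c2∈{3}] r3c2's peers cover all but 3 ⇒ r3c2=3.
Step 10. [r5c6∈{2}] nothing but 2 survives at r5c6 ⇒ r5c6=2.
Step 11. [r2c6∈{3}] r2c6's peers cover all but 3 ⇒ r2c6=3.
Step 12. [r5c2∈{5}] r5c2 has the single candidate 5 ⇒ r5c2=5.
Step 13. [r2c2∈{6}] r2c2 has the single candidate 6, so r2c2=6.
Step 14. [r5c3∈{3}] nothing but 3 survives at r5c3. So r5c3=3.
Step 15. [r4c1∈{5}] r4c1's peers cover all but 5. So r4c1=5.
Step 16. [r1c4∈{5}] nothing but 5 survives at r1c4. So r1c4=5.
Step 17. [r2c4∈{2}] r2c4 is down to just 2 ⇒ r2c4=2.
Step 18. [r6c4∈{6}] nothing but 6 survives at r6c4 ⇒ r6c4=6.
Step 19. [r4c6∈{1}] r4c6 has the single candidate 1, so r4c6=1.
Step 20. [r6c3∈{4}] r6c3 is down to just 4, so r6c3=4.

Answer: 3 1 2 5 6 4 / 4 6 5 2 1 3 / 2 3 1 4 5 6 / 5 4 6 3 2 1 / 6 5 3 1 4 2 / 1 2 4 6 3 5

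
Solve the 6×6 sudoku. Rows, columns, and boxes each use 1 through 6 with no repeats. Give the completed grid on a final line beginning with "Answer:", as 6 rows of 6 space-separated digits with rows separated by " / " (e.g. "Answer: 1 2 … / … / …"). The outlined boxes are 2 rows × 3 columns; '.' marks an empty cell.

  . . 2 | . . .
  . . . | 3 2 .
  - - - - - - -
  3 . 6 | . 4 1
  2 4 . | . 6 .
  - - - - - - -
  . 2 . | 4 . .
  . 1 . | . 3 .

Step 1. [r4c4∈{5}] r4c4 has the single candidate 5 ⇒ r4c4=5.
Step 2. [r6c6∈{2,5,6}] r6c6 is the only open cell in col 6 admitting 2 ⇒ r6c6=2.
Step 3. [r6c4∈{6}] nothing but 6 survives at r6c4 ⇒ r6c4=6.
Step 4. [r5c6∈{5}] only 5 remains possible at r5c6, so r5c6=5.
Step 5. [r1c5∈{1,5}] col 5 places 5 nowhere but r1c5 ⇒ r1c5=5.
Step 6. [r5c1∈{6}] only 6 remains possible at r5c1, so r5c1=6.
Step 7. [r1c4∈{1}] r1c4's peers cover all but 1. So r1c4=1.
Step 8. [r1c1∈{4}] r1c1 is down to just 4 ⇒ r1c1=4.
Step 9. [r2c1∈{1,5}] across col 1, 1 lands solely at r2c1. So r2c1=1.
Step 10. [r1c6∈{6}] only 6 remains possible at r1c6, so r1c6=6.
Step 11. [r2c3∈{5}] r2c3 is down to just 5. So r2c3=5.
Step 12. [r6c3∈{4}] r6c3 has the single candidate 4 ⇒ r6c3=4.
Step 13. [r2c2∈{6}] only 6 remains possible at r2c2 ⇒ r2c2=6.
Step 14. [r4c3∈{1}] nothing but 1 survives at r4c3 ⇒ r4c3=1.
Step 15. [r2c6∈{4}] r2c6 has the single candidate 4, so r2c6=4.
Step 16. [r4c6∈{3}] only 3 remains possible at r4c6 ⇒ r4c6=3.
Step 17. [r1c2∈{3}] r1c2's peers cover all but 3 ⇒ r1c2=3.
Step 18. [r5c5∈{1}] nothing but 1 survives at r5c5, so r5c5=1.
Step 19. [r3c4∈{2}] r3c4's peers cover all but 2. So r3c4=2.
Step 20. [r3c2∈{5}] r3c2 is down to just 5 ⇒ r3c2=5.
Step 21. [r6c1∈{5}] r6c1 has the single candidate 5. So r6c1=5.
Step 22. [r5c3∈{3}] r5c3's peers cover all but 3, so r5c3=3.

Answer: 4 3 2 1 5 6 / 1 6 5 3 2 4 / 3 5 6 2 4 1 / 2 4 1 5 6 3 / 6 2 3 4 1 5 / 5 1 4 6 3 2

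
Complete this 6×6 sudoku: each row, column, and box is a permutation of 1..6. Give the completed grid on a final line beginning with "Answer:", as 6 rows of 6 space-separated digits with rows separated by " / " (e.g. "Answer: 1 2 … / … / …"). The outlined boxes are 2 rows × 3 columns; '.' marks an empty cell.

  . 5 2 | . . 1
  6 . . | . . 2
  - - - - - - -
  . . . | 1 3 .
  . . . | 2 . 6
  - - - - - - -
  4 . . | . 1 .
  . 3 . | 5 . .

Step 1. [r3c6∈{4,5}] in col 6, 5 fits only at r3c6. So r3c6=5.
Step 2. [r4c5∈{4}] r4c5's peers cover all but 4 ⇒ r4c5=4.
Step 3. [r1c4∈{3,4,6}] row 1 places 4 nowhere but r1c4 ⇒ r1c4=4.
Step 4. [r5c4∈{3,6}] across col 4, 6 lands solely at r5c4, so r5c4=6.
Step 5. [r3c2∈{2,4,6}] across col 2, 6 lands solely at r3c2 ⇒ r3c2=6.
Step 6. [r4c2∈{1}] r4c2 has the single candidate 1. So r4c2=1.
Step 7. [r2c3∈{1,3,4}] r2c3 is the only open cell in row 2 admitting 1, so r2c3=1.
Step 8. [r4c1∈{3,5}] r4c1 is the only open cell in col 1 admitting 5, so r4c1=5.
Step 9. [r6c1∈{1,2}] across row 6, 1 lands solely at r6c1 ⇒ r6c1=1.
Step 10. [r6c5∈{2}] only 2 remains possible at r6c5, so r6c5=2.
Step 11. [r2c2∈{4}] only 4 remains possible at r2c2. So r2c2=4.
Step 12. [r5c6∈{3}] r5c6 is down to just 3, so r5c6=3.
Step 13. [r2c5∈{5}] r2c5's peers cover all but 5 ⇒ r2c5=5.
Step 14. [r3c1∈{2}] r3c1 is down to just 2, so r3c1=2.
Step 15. [r6c6∈{4}] r6c6 has the single candidate 4 ⇒ r6c6=4.
Step 16. [r5c3∈{5}] r5c3 is down to just 5 ⇒ r5c3=5.
Step 17. [r1c5∈{6}] r1c5's peers cover all but 6. So r1c5=6.
Step 18. [r4c3∈{3}] r4c3 is down to just 3, so r4c3=3.
Step 19. [r3c3∈{4}] r3c3 is down to just 4 ⇒ r3c3=4.
Step 20. [r2c4∈{3}] only 3 remains possible at r2c4. So r2c4=3.
Step 21. [r5c2∈{2}] r5c2 has the single candidate 2. So r5c2=2.
Step 22. [r1c1∈{3}] r1c1 is down to just 3 ⇒ r1c1=3.
Step 23. [r6c3∈{6}] r6c3 is down to just 6, so r6c3=6.

Answer: 3 5 2 4 6 1 / 6 4 1 3 5 2 / 2 6 4 1 3 5 / 5 1 3 2 4 6 / 4 2 5 6 1 3 / 1 3 6 5 2 4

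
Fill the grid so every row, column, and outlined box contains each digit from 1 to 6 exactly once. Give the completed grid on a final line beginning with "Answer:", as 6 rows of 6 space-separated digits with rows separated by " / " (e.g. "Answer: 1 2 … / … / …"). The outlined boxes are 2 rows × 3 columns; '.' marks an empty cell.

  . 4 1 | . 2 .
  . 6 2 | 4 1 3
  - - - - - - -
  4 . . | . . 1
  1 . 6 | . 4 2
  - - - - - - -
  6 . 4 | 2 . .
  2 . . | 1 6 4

Step 1. [r5c5∈{3,5}] across box 6, 3 lands solely at r5c5. So r5c5=3.
Step 2. [r3c5∈{5}] nothing but 5 survives at r3c5, so r3c5=5.
Step 3. [r3c3∈{3}] r3c3 has the single candidate 3, so r3c3=3.
Step 4. [r1c4∈{5,6}] col 4 places 5 nowhere but r1c4. So r1c4=5.
Step 5. [r4c2∈{5}] r4c2's peers cover all but 5 ⇒ r4c2=5.
Step 6. [r3c4∈{6}] r3c4's peers cover all but 6 ⇒ r3c4=6.
Step 7. [r5c6∈{5}] r5c6 is down to just 5 ⇒ r5c6=5.
Step 8. [r1c6∈{6}] r1c6's peers cover all but 6, so r1c6=6.
Step 9. [r2c1∈{5}] r2c1 has the single candidate 5, so r2c1=5.
Step 10. [r6c3∈{5}] r6c3 has the single candidate 5. So r6c3=5.
Step 11. [r3c2∈{2}] r3c2 has the single candidate 2 ⇒ r3c2=2.
Step 12. [r6c2∈{3}] r6c2 has the single candidate 3. So r6c2=3.
Step 13. [r4c4∈{3}] r4c4's peers cover all but 3. So r4c4=3.
Step 14. [r5c2∈{1}] r5c2 has the single candidate 1, so r5c2=1.
Step 15. [r1c1∈{3}] only 3 remains possible at r1c1 ⇒ r1c1=3.

Answer: 3 4 1 5 2 6 / 5 6 2 4 1 3 / 4 2 3 6 5 1 / 1 5 6 3 4 2 / 6 1 4 2 3 5 / 2 3 5 1 6 4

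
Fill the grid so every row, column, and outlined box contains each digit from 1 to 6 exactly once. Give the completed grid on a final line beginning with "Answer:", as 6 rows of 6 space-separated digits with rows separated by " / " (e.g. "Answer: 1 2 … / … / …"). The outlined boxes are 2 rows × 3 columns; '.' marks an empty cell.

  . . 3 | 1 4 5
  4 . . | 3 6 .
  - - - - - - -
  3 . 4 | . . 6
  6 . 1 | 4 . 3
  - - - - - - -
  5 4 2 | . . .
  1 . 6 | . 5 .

Step 1. [r4c5∈{2}] r4c5 has the single candidate 2 ⇒ r4c5=2.
Step 2. [r3c2∈{2,5}] 2 has one home in row 3: r3c2 ⇒ r3c2=2.
Step 3. [r2c6∈{2}] r2c6's peers cover all but 2, so r2c6=2.
Step 4. [r4c2∈{5}] r4c2 is down to just 5, so r4c2=5.
Step 5. [r3c5∈{1}] r3c5 has the single candidate 1, so r3c5=1.
Step 6. [r6c6∈{4}] r6c6 has the single candidate 4 ⇒ r6c6=4.
Step 7. [r1c1∈{2}] r1c1's peers cover all but 2. So r1c1=2.
Step 8. [r6c4∈{2}] nothing but 2 survives at r6c4. So r6c4=2.
Step 9. [r5c5∈{3}] r5c5's peers cover all but 3. So r5c5=3.
Step 10. [r5c4∈{6}] only 6 remains possible at r5c4 ⇒ r5c4=6.
Step 11. [r1c2∈{6}] r1c2's peers cover all but 6 ⇒ r1c2=6.
Step 12. [r2c3∈{5}] r2c3 has the single candidate 5. So r2c3=5.
Step 13. [r2c2∈{1}] nothing but 1 survives at r2c2. So r2c2=1.
Step 14. [r3c4∈{5}] r3c4 is down to just 5, so r3c4=5.
Step 15. [r5c6∈{1}] nothing but 1 survives at r5c6. So r5c6=1.
Step 16. [r6c2∈{3}] nothing but 3 survives at r6c2. So r6c2=3.

Answer: 2 6 3 1 4 5 / 4 1 5 3 6 2 / 3 2 4 5 1 6 / 6 5 1 4 2 3 / 5 4 2 6 3 1 / 1 3 6 2 5 4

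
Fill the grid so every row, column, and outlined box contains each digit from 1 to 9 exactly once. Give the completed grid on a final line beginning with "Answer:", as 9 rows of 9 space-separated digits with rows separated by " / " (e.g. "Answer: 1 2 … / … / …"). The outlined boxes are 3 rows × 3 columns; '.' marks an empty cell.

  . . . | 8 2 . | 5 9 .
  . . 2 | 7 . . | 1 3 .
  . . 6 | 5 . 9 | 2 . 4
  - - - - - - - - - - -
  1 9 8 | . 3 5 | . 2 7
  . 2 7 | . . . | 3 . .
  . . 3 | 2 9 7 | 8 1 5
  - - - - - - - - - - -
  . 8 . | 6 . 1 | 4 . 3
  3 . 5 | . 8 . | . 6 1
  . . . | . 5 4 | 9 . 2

Step 1. [r3c8∈{7,8}] 7 has one home in box 3: r3c8. So r3c8=7.
Step 2. [r1c3∈{1,4}] col 3 places 4 nowhere but r1c3, so r1c3=4.
Step 3. [r2c6∈{6}] only 6 remains possible at r2c6. So r2c6=6.
Step 4. [r5c5∈{1,4,6}] in col 5, 6 fits only at r5c5, so r5c5=6.
Step 5. [r1c2∈{1,3,7}] across row 1, 1 lands solely at r1c2, so r1c2=1.
Step 6. [r2c1∈{5,8,9}] in row 2, 9 fits only at r2c1 ⇒ r2c1=9.
Step 7. [r8c2∈{4,7}] in row 8, 4 fits only at r8c2. So r8c2=4.
Step 8. [r9c2∈{6,7}] across col 2, 7 lands solely at r9c2. So r9c2=7.
Step 9. [r6c1∈{4,6}] 4 has one home in row 6: r6c1 ⇒ r6c1=4.
Step 10. [r4c4∈{4}] r4c4 is down to just 4 ⇒ r4c4=4.
Step 11. [r8c6∈{2}] r8c6's peers cover all but 2, so r8c6=2.
Step 12. [r5c1∈{5}] r5c1's peers cover all but 5. So r5c1=5.
Step 13. [r1c9∈{6}] r1c9 is down to just 6. So r1c9=6.
Step 14. [r2c9∈{8}] r2c9's peers cover all but 8, so r2c9=8.
Step 15. [r9c8∈{8}] only 8 remains possible at r9c8 ⇒ r9c8=8.
Step 16. [r1c6∈{3}] only 3 remains possible at r1c6. So r1c6=3.
Step 17. [r9c3∈{1}] only 1 remains possible at r9c3, so r9c3=1.
Step 18. [r3c5∈{1}] r3c5 is down to just 1, so r3c5=1.
Step 19. [r3c2∈{3}] r3c2 has the single candidate 3, so r3c2=3.
Step 20. [r8c4∈{9}] nothing but 9 survives at r8c4. So r8c4=9.
Step 21. [r3c1∈{8}] r3c1 has the single candidate 8 ⇒ r3c1=8.
Step 22. [r2c5∈{4}] r2c5 is down to just 4, so r2c5=4.
Step 23. [r2c2∈{5}] nothing but 5 survives at r2c2. So r2c2=5.
Step 24. [r7c5∈{7}] only 7 remains possible at r7c5. So r7c5=7.
Step 25. [r6c2∈{6}] r6c2's peers cover all but 6 ⇒ r6c2=6.
Step 26. [r5c4∈{1}] only 1 remains possible at r5c4. So r5c4=1.
Step 27. [r1c1∈{7}] nothing but 7 survives at r1c1, so r1c1=7.
Step 28. [r7c1∈{2}] r7c1 has the single candidate 2. So r7c1=2.
Step 29. [r5c9∈{9}] r5c9 has the single candidate 9, so r5c9=9.
Step 30. [r4c7∈{6}] r4c7 is down to just 6, so r4c7=6.
Step 31. [r5c8∈{4}] r5c8 has the single candidate 4 ⇒ r5c8=4.
Step 32. [r8c7∈{7}] r8c7 is down to just 7. So r8c7=7.
Step 33. [r9c4∈{3}] nothing but 3 survives at r9c4. So r9c4=3.
Step 34. [r9c1∈{6}] r9c1's peers cover all but 6. So r9c1=6.
Step 35. [r7c3∈{9}] nothing but 9 survives at r7c3. So r7c3=9.
Step 36. [r7c8∈{5}] r7c8's peers cover all but 5, so r7c8=5.
Step 37. [r5c6∈{8}] nothing but 8 survives at r5c6. So r5c6=8.

Answer: 7 1 4 8 2 3 5 9 6 / 9 5 2 7 4 6 1 3 8 / 8 3 6 5 1 9 2 7 4 / 1 9 8 4 3 5 6 2 7 / 5 2 7 1 6 8 3 4 9 / 4 6 3 2 9 7 8 1 5 / 2 8 9 6 7 1 4 5 3 / 3 4 5 9 8 2 7 6 1 / 6 7 1 3 5 4 9 8 2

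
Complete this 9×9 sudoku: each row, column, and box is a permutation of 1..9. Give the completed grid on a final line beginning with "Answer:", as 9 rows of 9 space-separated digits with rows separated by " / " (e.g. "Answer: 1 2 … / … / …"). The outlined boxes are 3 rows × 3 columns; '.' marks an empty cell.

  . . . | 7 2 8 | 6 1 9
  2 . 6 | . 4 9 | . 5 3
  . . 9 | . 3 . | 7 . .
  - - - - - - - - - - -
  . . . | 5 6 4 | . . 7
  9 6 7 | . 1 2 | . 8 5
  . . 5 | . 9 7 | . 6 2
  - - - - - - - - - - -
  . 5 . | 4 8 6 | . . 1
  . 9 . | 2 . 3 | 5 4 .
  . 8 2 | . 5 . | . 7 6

Step 1. [r3c1∈{1,4,5,8}] r3c1 is the only open cell in box 1 admitting 8 ⇒ r3c1=8.
Step 2. [r7c3∈{3}] r7c3 is down to just 3 ⇒ r7c3=3.
Step 3. [r4c8∈{3,9}] col 8 places 3 nowhere but r4c8. So r4c8=3.
Step 4. [r4c1∈{1}] only 1 remains possible at r4c1, so r4c1=1.
Step 5. [r2c4∈{1}] r2c4's peers cover all but 1. So r2c4=1.
Step 6. [r1c3∈{4}] nothing but 4 survives at r1c3, so r1c3=4.
Step 7. [r7c8∈{2,9}] across col 8, 9 lands solely at r7c8, so r7c8=9.
Step 8. [r6c2∈{3,4}] 4 has one home in col 2: r6c2, so r6c2=4.
Step 9. [r6c1∈{3}] r6c1's peers cover all but 3 ⇒ r6c1=3.
Step 10. [r8c5∈{7}] r8c5's peers cover all but 7. So r8c5=7.
Step 11. [r4c2∈{2}] r4c2 is down to just 2 ⇒ r4c2=2.
Step 12. [r3c6∈{5}] r3c6 is down to just 5, so r3c6=5.
Step 13. [r3c8∈{2}] nothing but 2 survives at r3c8. So r3c8=2.
Step 14. [r4c7∈{9}] only 9 remains possible at r4c7, so r4c7=9.
Step 15. [r2c7∈{8}] r2c7 is down to just 8 ⇒ r2c7=8.
Step 16. [r3c2∈{1}] r3c2's peers cover all but 1, so r3c2=1.
Step 17. [r5c7∈{4}] nothing but 4 survives at r5c7 ⇒ r5c7=4.
Step 18. [r8c3∈{1}] r8c3 has the single candidate 1. So r8c3=1.
Step 19. [r6c7∈{1}] r6c7 has the single candidate 1. So r6c7=1.
Step 20. [r4c3∈{8}] r4c3 is down to just 8 ⇒ r4c3=8.
Step 21. [r8c9∈{8}] nothing but 8 survives at r8c9 ⇒ r8c9=8.
Step 22. [r9c4∈{9}] r9c4 has the single candidate 9, so r9c4=9.
Step 23. [r2c2∈{7}] nothing but 7 survives at r2c2 ⇒ r2c2=7.
Step 24. [r9c6∈{1}] r9c6 has the single candidate 1, so r9c6=1.
Step 25. [r3c9∈{4}] nothing but 4 survives at r3c9 ⇒ r3c9=4.
Step 26. [r7c1∈{7}] nothing but 7 survives at r7c1. So r7c1=7.
Step 27. [r7c7∈{2}] r7c7 is down to just 2, so r7c7=2.
Step 28. [r5c4∈{3}] only 3 remains possible at r5c4, so r5c4=3.
Step 29. [r1c2∈{3}] r1c2's peers cover all but 3. So r1c2=3.
Step 30. [r1c1∈{5}] nothing but 5 survives at r1c1 ⇒ r1c1=5.
Step 31. [r6c4∈{8}] r6c4's peers cover all but 8. So r6c4=8.
Step 32. [r8c1∈{6}] r8c1's peers cover all but 6. So r8c1=6.
Step 33. [r3c4∈{6}] only 6 remains possible at r3c4. So r3c4=6.
Step 34. [r9c7∈{3}] r9c7 has the single candidate 3, so r9c7=3.
Step 35. [r9c1∈{4}] r9c1 is down to just 4. So r9c1=4.

Answer: 5 3 4 7 2 8 6 1 9 / 2 7 6 1 4 9 8 5 3 / 8 1 9 6 3 5 7 2 4 / 1 2 8 5 6 4 9 3 7 / 9 6 7 3 1 2 4 8 5 / 3 4 5 8 9 7 1 6 2 / 7 5 3 4 8 6 2 9 1 / 6 9 1 2 7 3 5 4 8 / 4 8 2 9 5 1 3 7 6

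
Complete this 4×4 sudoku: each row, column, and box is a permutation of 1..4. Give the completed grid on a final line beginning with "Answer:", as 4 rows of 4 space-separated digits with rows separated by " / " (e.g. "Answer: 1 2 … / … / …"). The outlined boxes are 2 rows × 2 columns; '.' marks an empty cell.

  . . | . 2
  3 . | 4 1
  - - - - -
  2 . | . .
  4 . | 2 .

Step 1. [r4c2∈{1,3}] r4c2 is the only open cell in row 4 admitting 1, so r4c2=1.
Step 2. [r4c4∈{3}] nothing but 3 survives at r4c4. So r4c4=3.
Step 3. [r1c1∈{1}] only 1 remains possible at r1c1, so r1c1=1.
Step 4. [r1c2∈{4}] nothing but 4 survives at r1c2, so r1c2=4.
Step 5. [r1c3∈{3}] only 3 remains possible at r1c3. So r1c3=3.
Step 6. [r2c2∈{2}] only 2 remains possible at r2c2 ⇒ r2c2=2.
Step 7. [r3c2∈{3}] only 3 remains possible at r3c2 ⇒ r3c2=3.
Step 8. [r3c3∈{1}] r3c3 is down to just 1. So r3c3=1.
Step 9. [r3c4∈{4}] only 4 remains possible at r3c4 ⇒ r3c4=4.

Answer: 1 4 3 2 / 3 2 4 1 / 2 3 1 4 / 4 1 2 3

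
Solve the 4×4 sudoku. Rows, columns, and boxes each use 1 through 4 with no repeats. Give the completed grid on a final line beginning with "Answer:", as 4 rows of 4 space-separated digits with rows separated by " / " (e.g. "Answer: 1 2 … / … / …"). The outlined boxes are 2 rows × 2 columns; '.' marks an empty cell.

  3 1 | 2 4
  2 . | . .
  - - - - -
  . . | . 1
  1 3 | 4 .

Step 1. [r3c1∈{4}] only 4 remains possible at r3c1, so r3c1=4.
Step 2. [r3c3∈{3}] nothing but 3 survives at r3c3, so r3c3=3.
Step 3. [r2c4∈{3}] nothing but 3 survives at r2c4. So r2c4=3.
Step 4. [r2c3∈{1}] r2c3's peers cover all but 1. So r2c3=1.
Step 5. [r2c2∈{4}] only 4 remains possible at r2c2. So r2c2=4.
Step 6. [r3c2∈{2}] r3c2 is down to just 2. So r3c2=2.
Step 7. [r4c4∈{2}] r4c4 has the single candidate 2. So r4c4=2.

Answer: 3 1 2 4 / 2 4 1 3 / 4 2 3 1 / 1 3 4 2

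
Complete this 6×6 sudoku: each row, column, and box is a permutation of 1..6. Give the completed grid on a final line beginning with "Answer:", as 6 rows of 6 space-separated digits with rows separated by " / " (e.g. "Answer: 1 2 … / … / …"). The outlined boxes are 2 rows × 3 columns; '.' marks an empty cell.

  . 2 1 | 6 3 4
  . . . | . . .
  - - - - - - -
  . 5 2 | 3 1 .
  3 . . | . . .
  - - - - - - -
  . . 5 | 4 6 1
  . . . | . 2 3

Step 1. [r3c1∈{4,6}] r3c1 is the only open cell in row 3 admitting 4, so r3c1=4.
Step 2. [r4c3∈{6}] r4c3 has the single candidate 6 ⇒ r4c3=6.
Step 3. [r2c5∈{5}] r2c5 has the single candidate 5. So r2c5=5.
Step 4. [r2c6∈{2}] nothing but 2 survives at r2c6, so r2c6=2.
Step 5. [r6c3∈{4}] r6c3 is down to just 4. So r6c3=4.
Step 6. [r2c1∈{6}] nothing but 6 survives at r2c1 ⇒ r2c1=6.
Step 7. [r6c2∈{1,6}] row 6 places 6 nowhere but r6c2 ⇒ r6c2=6.
Step 8. [r2c3∈{3}] only 3 remains possible at r2c3, so r2c3=3.
Step 9. [r4c4∈{2,5}] r4c4 is the only open cell in row 4 admitting 2, so r4c4=2.
Step 10. [r4c6∈{5}] only 5 remains possible at r4c6, so r4c6=5.
Step 11. [r3c6∈{6}] nothing but 6 survives at r3c6, so r3c6=6.
Step 12. [r2c4∈{1}] only 1 remains possible at r2c4 ⇒ r2c4=1.
Step 13. [r6c1∈{1}] r6c1 has the single candidate 1 ⇒ r6c1=1.
Step 14. [r6c4∈{5}] r6c4's peers cover all but 5, so r6c4=5.
Step 15. [r4c2∈{1}] r4c2's peers cover all but 1. So r4c2=1.
Step 16. [r5c2∈{3}] r5c2 has the single candidate 3, so r5c2=3.
Step 17. [r4c5∈{4}] only 4 remains possible at r4c5. So r4c5=4.
Step 18. [r2c2∈{4}] r2c2 has the single candidate 4, so r2c2=4.
Step 19. [r1c1∈{5}] r1c1 is down to just 5, so r1c1=5.
Step 20. [r5c1∈{2}] r5c1's peers cover all but 2 ⇒ r5c1=2.

Answer: 5 2 1 6 3 4 / 6 4 3 1 5 2 / 4 5 2 3 1 6 / 3 1 6 2 4 5 / 2 3 5 4 6 1 / 1 6 4 5 2 3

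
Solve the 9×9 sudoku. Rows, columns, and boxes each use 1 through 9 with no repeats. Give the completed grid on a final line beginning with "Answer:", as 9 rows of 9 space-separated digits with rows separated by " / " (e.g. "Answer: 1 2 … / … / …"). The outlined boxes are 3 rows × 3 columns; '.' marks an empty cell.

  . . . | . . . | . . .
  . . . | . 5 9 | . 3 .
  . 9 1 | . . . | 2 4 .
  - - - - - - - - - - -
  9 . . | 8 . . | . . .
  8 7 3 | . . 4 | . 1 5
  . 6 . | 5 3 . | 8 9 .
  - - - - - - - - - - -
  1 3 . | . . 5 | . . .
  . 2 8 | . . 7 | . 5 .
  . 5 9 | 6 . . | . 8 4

Step 1. [r4c5∈{1,2,6,7}] box 5 places 7 nowhere but r4c5 ⇒ r4c5=7.
Step 2. [r5c7∈{6}] nothing but 6 survives at r5c7. So r5c7=6.
Step 3. [r9c1∈{7}] nothing but 7 survives at r9c1. So r9c1=7.
Step 4. [r6c9∈{2,7}] across row 6, 7 lands solely at r6c9, so r6c9=7.
Step 5. [r1c7∈{1,5,7,9}] col 7 places 5 nowhere but r1c7 ⇒ r1c7=5.
Step 6. [r1c9∈{1,6,8,9}] across row 1, 9 lands solely at r1c9. So r1c9=9.
Step 7. [r7c5∈{2,4,8,9}] across row 7, 8 lands solely at r7c5. So r7c5=8.
Step 8. [r3c5∈{6}] nothing but 6 survives at r3c5. So r3c5=6.
Step 9. [r4c8∈{2}] r4c8 is down to just 2 ⇒ r4c8=2.
Step 10. [r6c6∈{1,2}] 1 has one home in row 6: r6c6 ⇒ r6c6=1.
Step 11. [r4c7∈{3,4}] 4 has one home in col 7: r4c7, so r4c7=4.
Step 12. [r3c4∈{3,7}] r3c4 is the only open cell in row 3 admitting 7, so r3c4=7.
Step 13. [r3c9∈{8}] only 8 remains possible at r3c9, so r3c9=8.
Step 14. [r3c6∈{3}] r3c6's peers cover all but 3, so r3c6=3.
Step 15. [r8c4∈{1,3,4,9}] across col 4, 3 lands solely at r8c4, so r8c4=3.
Step 16. [r9c6∈{2}] r9c6 is down to just 2. So r9c6=2.
Step 17. [r1c1∈{2,3,4,6}] 3 has one home in row 1: r1c1, so r1c1=3.
Step 18. [r9c5∈{1}] only 1 remains possible at r9c5, so r9c5=1.
Step 19. [r1c4∈{1,2,4}] across row 1, 1 lands solely at r1c4, so r1c4=1.
Step 20. [r2c2∈{4,8}] across row 2, 8 lands solely at r2c2. So r2c2=8.
Step 21. [r1c2∈{4}] r1c2 is down to just 4. So r1c2=4.
Step 22. [r1c5∈{2}] only 2 remains possible at r1c5. So r1c5=2.
Step 23. [r8c5∈{4,9}] 4 has one home in col 5: r8c5 ⇒ r8c5=4.
Step 24. [r8c1∈{6}] only 6 remains possible at r8c1. So r8c1=6.
Step 25. [r8c7∈{1,9}] in row 8, 9 fits only at r8c7, so r8c7=9.
Step 26. [r2c7∈{1,7}] col 7 places 1 nowhere but r2c7 ⇒ r2c7=1.
Step 27. [r1c8∈{6,7}] 7 has one home in box 3: r1c8 ⇒ r1c8=7.
Step 28. [r2c3∈{2,6,7}] across row 2, 7 lands solely at r2c3. So r2c3=7.
Step 29. [r6c1∈{2,4}] 4 has one home in col 1: r6c1. So r6c1=4.
Step 30. [r7c8∈{6}] r7c8's peers cover all but 6 ⇒ r7c8=6.
Step 31. [r7c4∈{9}] r7c4's peers cover all but 9. So r7c4=9.
Step 32. [r7c9∈{2}] r7c9 has the single candidate 2, so r7c9=2.
Step 33. [r2c4∈{4}] r2c4's peers cover all but 4 ⇒ r2c4=4.
Step 34. [r4c6∈{6}] only 6 remains possible at r4c6 ⇒ r4c6=6.
Step 35. [r2c1∈{2}] r2c1 is down to just 2. So r2c1=2.
Step 36. [r1c6∈{8}] r1c6 has the single candidate 8, so r1c6=8.
Step 37. [r4c3∈{5}] nothing but 5 survives at r4c3 ⇒ r4c3=5.
Step 38. [r6c3∈{2}] r6c3's peers cover all but 2, so r6c3=2.
Step 39. [r9c7∈{3}] r9c7 has the single candidate 3, so r9c7=3.
Step 40. [r5c4∈{2}] r5c4 has the single candidate 2, so r5c4=2.
Step 41. [r4c9∈{3}] r4c9 has the single candidate 3, so r4c9=3.
Step 42. [r7c3∈{4}] nothing but 4 survives at r7c3, so r7c3=4.
Step 43. [r7c7∈{7}] r7c7 is down to just 7. So r7c7=7.
Step 44. [r1c3∈{6}] r1c3's peers cover all but 6. So r1c3=6.
Step 45. [r5c5∈{9}] r5c5's peers cover all but 9 ⇒ r5c5=9.
Step 46. [r2c9∈{6}] r2c9 is down to just 6 ⇒ r2c9=6.
Step 47. [r8c9∈{1}] r8c9 is down to just 1, so r8c9=1.
Step 48. [r4c2∈{1}] r4c2 is down to just 1, so r4c2=1.
Step 49. [r3c1∈{5}] nothing but 5 survives at r3c1, so r3c1=5.

Answer: 3 4 6 1 2 8 5 7 9 / 2 8 7 4 5 9 1 3 6 / 5 9 1 7 6 3 2 4 8 / 9 1 5 8 7 6 4 2 3 / 8 7 3 2 9 4 6 1 5 / 4 6 2 5 3 1 8 9 7 / 1 3 4 9 8 5 7 6 2 / 6 2 8 3 4 7 9 5 1 / 7 5 9 6 1 2 3 8 4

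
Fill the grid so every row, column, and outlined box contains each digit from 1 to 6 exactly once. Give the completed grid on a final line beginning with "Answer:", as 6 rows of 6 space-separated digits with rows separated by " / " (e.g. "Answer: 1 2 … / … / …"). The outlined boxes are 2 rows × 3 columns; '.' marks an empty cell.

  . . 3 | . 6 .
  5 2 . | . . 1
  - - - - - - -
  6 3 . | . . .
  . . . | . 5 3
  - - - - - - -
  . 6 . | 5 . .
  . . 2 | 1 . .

Step 1. [r4c1∈{1,2,4}] 2 has one home in col 1: r4c1, so r4c1=2.
Step 2. [r3c5∈{1,2,4}] across col 5, 1 lands solely at r3c5, so r3c5=1.
Step 3. [r5c5∈{2,3,4}] in col 5, 2 fits only at r5c5 ⇒ r5c5=2.
Step 4. [r5c6∈{4}] r5c6 is down to just 4 ⇒ r5c6=4.
Step 5. [r2c5∈{3,4}] r2c5 is the only open cell in col 5 admitting 4, so r2c5=4.
Step 6. [r5c3∈{1}] only 1 remains possible at r5c3 ⇒ r5c3=1.
Step 7. [r4c3∈{4}] nothing but 4 survives at r4c3, so r4c3=4.
Step 8. [r3c6∈{2}] r3c6's peers cover all but 2. So r3c6=2.
Step 9. [r1c1∈{1,4}] across col 1, 1 lands solely at r1c1, so r1c1=1.
Step 10. [r6c1∈{3,4}] across col 1, 4 lands solely at r6c1 ⇒ r6c1=4.
Step 11. [r1c2∈{4}] r1c2's peers cover all but 4 ⇒ r1c2=4.
Step 12. [r1c4∈{2}] r1c4's peers cover all but 2. So r1c4=2.
Step 13. [r1c6∈{5}] r1c6 has the single candidate 5, so r1c6=5.
Step 14. [r3c4∈{4}] r3c4 has the single candidate 4. So r3c4=4.
Step 15. [r5c1∈{3}] r5c1's peers cover all but 3. So r5c1=3.
Step 16. [r6c2∈{5}] r6c2's peers cover all but 5, so r6c2=5.
Step 17. [r6c5∈{3}] r6c5's peers cover all but 3, so r6c5=3.
Step 18. [r4c2∈{1}] r4c2 has the single candidate 1. So r4c2=1.
Step 19. [r4c4∈{6}] r4c4 has the single candidate 6. So r4c4=6.
Step 20. [r2c3∈{6}] r2c3 has the single candidate 6, so r2c3=6.
Step 21. [r3c3∈{5}] r3c3 has the single candidate 5, so r3c3=5.
Step 22. [r2c4∈{3}] r2c4 is down to just 3, so r2c4=3.
Step 23. [r6c6∈{6}] r6c6 has the single candidate 6, so r6c6=6.

Answer: 1 4 3 2 6 5 / 5 2 6 3 4 1 / 6 3 5 4 1 2 / 2 1 4 6 5 3 / 3 6 1 5 2 4 / 4 5 2 1 3 6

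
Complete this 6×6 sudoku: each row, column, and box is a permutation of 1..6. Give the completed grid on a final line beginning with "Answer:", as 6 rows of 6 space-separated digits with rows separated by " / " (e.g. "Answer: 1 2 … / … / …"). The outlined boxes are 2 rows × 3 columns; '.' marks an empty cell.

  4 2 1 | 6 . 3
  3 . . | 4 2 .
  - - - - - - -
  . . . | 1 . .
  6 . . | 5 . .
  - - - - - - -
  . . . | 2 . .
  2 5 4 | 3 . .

Step 1. [r5c1∈{1}] r5c1 has the single candidate 1 ⇒ r5c1=1.
Step 2. [r2c3∈{5,6}] in box 1, 5 fits only at r2c3. So r2c3=5.
Step 3. [r5c3∈{3,6}] in col 3, 6 fits only at r5c3, so r5c3=6.
Step 4. [r5c6∈{4,5}] r5c6 is the only open cell in col 6 admitting 5, so r5c6=5.
Step 5. [r5c5∈{4}] r5c5's peers cover all but 4. So r5c5=4.
Step 6. [r4c5∈{3}] r4c5's peers cover all but 3 ⇒ r4c5=3.
Step 7. [r6c5∈{1,6}] in col 5, 1 fits only at r6c5, so r6c5=1.
Step 8. [r3c3∈{2,3}] across col 3, 3 lands solely at r3c3. So r3c3=3.
Step 9. [r3c6∈{2,4,6}] 2 has one home in row 3: r3c6, so r3c6=2.
Step 10. [r4c2∈{1,4}] r4c2 is the only open cell in row 4 admitting 1. So r4c2=1.
Step 11. [r2c6∈{1}] only 1 remains possible at r2c6. So r2c6=1.
Step 12. [r5c2∈{3}] only 3 remains possible at r5c2 ⇒ r5c2=3.
Step 13. [r3c2∈{4}] nothing but 4 survives at r3c2, so r3c2=4.
Step 14. [r2c2∈{6}] r2c2's peers cover all but 6. So r2c2=6.
Step 15. [r6c6∈{6}] nothing but 6 survives at r6c6. So r6c6=6.
Step 16. [r1c5∈{5}] r1c5's peers cover all but 5, so r1c5=5.
Step 17. [r4c6∈{4}] r4c6 is down to just 4 ⇒ r4c6=4.
Step 18. [r3c1∈{5}] r3c1 is down to just 5, so r3c1=5.
Step 19. [r3c5∈{6}] r3c5's peers cover all but 6. So r3c5=6.
Step 20. [r4c3∈{2}] only 2 remains possible at r4c3 ⇒ r4c3=2.

Answer: 4 2 1 6 5 3 / 3 6 5 4 2 1 / 5 4 3 1 6 2 / 6 1 2 5 3 4 / 1 3 6 2 4 5 / 2 5 4 3 1 6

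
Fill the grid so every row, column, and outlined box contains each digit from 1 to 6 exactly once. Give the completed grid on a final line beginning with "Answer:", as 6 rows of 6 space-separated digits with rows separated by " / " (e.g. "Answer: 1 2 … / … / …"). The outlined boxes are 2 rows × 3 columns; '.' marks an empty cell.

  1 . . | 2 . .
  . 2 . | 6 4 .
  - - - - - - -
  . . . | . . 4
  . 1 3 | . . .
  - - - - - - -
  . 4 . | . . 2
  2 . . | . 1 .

Step 1. [r2c3∈{5}] r2c3 is down to just 5. So r2c3=5.
Step 2. [r4c4∈{5}] r4c4's peers cover all but 5. So r4c4=5.
Step 3. [r6c3∈{6}] only 6 remains possible at r6c3 ⇒ r6c3=6.
Step 4. [r5c4∈{3}] only 3 remains possible at r5c4 ⇒ r5c4=3.
Step 5. [r6c6∈{5}] r6c6's peers cover all but 5 ⇒ r6c6=5.
Step 6. [r3c5∈{2,3,6}] r3c5 is the only open cell in row 3 admitting 3, so r3c5=3.
Step 7. [r1c6∈{3}] nothing but 3 survives at r1c6 ⇒ r1c6=3.
Step 8. [r4c6∈{6}] r4c6 is down to just 6. So r4c6=6.
Step 9. [r3c2∈{5,6}] r3c2 is the only open cell in col 2 admitting 5 ⇒ r3c2=5.
Step 10. [r1c2∈{6}] r1c2 is down to just 6 ⇒ r1c2=6.
Step 11. [r2c6∈{1}] only 1 remains possible at r2c6, so r2c6=1.
Step 12. [r5c5∈{6}] r5c5 is down to just 6. So r5c5=6.
Step 13. [r3c1∈{6}] r3c1's peers cover all but 6 ⇒ r3c1=6.
Step 14. [r4c5∈{2}] r4c5 has the single candidate 2, so r4c5=2.
Step 15. [r5c3∈{1}] r5c3 has the single candidate 1 ⇒ r5c3=1.
Step 16. [r3c4∈{1}] nothing but 1 survives at r3c4 ⇒ r3c4=1.
Step 17. [r1c3∈{4}] r1c3 is down to just 4. So r1c3=4.
Step 18. [r6c2∈{3}] r6c2 is down to just 3. So r6c2=3.
Step 19. [r1c5∈{5}] only 5 remains possible at r1c5 ⇒ r1c5=5.
Step 20. [r4c1∈{4}] only 4 remains possible at r4c1, so r4c1=4.
Step 21. [r5c1∈{5}] r5c1 is down to just 5, so r5c1=5.
Step 22. [r6c4∈{4}] nothing but 4 survives at r6c4. So r6c4=4.
Step 23. [r2c1∈{3}] nothing but 3 survives at r2c1, so r2c1=3.
Step 24. [r3c3∈{2}] r3c3 has the single candidate 2 ⇒ r3c3=2.

Answer: 1 6 4 2 5 3 / 3 2 5 6 4 1 / 6 5 2 1 3 4 / 4 1 3 5 2 6 / 5 4 1 3 6 2 / 2 3 6 4 1 5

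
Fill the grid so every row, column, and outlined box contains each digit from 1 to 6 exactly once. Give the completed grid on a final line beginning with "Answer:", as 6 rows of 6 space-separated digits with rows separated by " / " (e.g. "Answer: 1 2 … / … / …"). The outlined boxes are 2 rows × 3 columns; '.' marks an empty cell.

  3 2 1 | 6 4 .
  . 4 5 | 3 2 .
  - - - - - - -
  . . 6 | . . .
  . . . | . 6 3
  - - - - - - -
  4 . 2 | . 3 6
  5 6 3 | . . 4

Step 1. [r3c6∈{1,2,5}] in col 6, 2 fits only at r3c6, so r3c6=2.
Step 2. [r3c1∈{1}] r3c1 has the single candidate 1, so r3c1=1.
Step 3. [r4c4∈{1,4,5}] row 4 places 1 nowhere but r4c4. So r4c4=1.
Step 4. [r3c5∈{5}] r3c5 has the single candidate 5. So r3c5=5.
Step 5. [r2c1∈{6}] r2c1 is down to just 6 ⇒ r2c1=6.
Step 6. [r3c2∈{3}] r3c2's peers cover all but 3 ⇒ r3c2=3.
Step 7. [r3c4∈{4}] r3c4 is down to just 4, so r3c4=4.
Step 8. [r6c4∈{2}] r6c4 is down to just 2 ⇒ r6c4=2.
Step 9. [r6c5∈{1}] nothing but 1 survives at r6c5 ⇒ r6c5=1.
Step 10. [r4c2∈{5}] r4c2 has the single candidate 5. So r4c2=5.
Step 11. [r5c4∈{5}] r5c4 is down to just 5. So r5c4=5.
Step 12. [r2c6∈{1}] nothing but 1 survives at r2c6. So r2c6=1.
Step 13. [r1c6∈{5}] r1c6's peers cover all but 5. So r1c6=5.
Step 14. [r4c1∈{2}] r4c1 has the single candidate 2. So r4c1=2.
Step 15. [r4c3∈{4}] r4c3's peers cover all but 4, so r4c3=4.
Step 16. [r5c2∈{1}] nothing but 1 survives at r5c2 ⇒ r5c2=1.

Answer: 3 2 1 6 4 5 / 6 4 5 3 2 1 / 1 3 6 4 5 2 / 2 5 4 1 6 3 / 4 1 2 5 3 6 / 5 6 3 2 1 4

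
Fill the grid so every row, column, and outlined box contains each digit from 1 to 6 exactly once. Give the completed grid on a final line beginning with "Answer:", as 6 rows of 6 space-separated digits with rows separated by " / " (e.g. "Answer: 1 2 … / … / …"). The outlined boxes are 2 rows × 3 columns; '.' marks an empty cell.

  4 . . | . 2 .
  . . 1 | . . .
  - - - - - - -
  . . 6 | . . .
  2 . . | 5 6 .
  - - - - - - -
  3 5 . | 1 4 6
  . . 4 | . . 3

Step 1. [r3c5∈{1,3}] col 5 places 1 nowhere but r3c5. So r3c5=1.
Step 2. [r3c4∈{2,3,4}] across box 4, 3 lands solely at r3c4 ⇒ r3c4=3.
Step 3. [r4c2∈{1,3,4}] r4c2 is the only open cell in row 4 admitting 1. So r4c2=1.
Step 4. [r1c3∈{3,5}] 5 has one home in col 3: r1c3 ⇒ r1c3=5.
Step 5. [r2c1∈{6}] only 6 remains possible at r2c1, so r2c1=6.
Step 6. [r2c5∈{3,5}] in col 5, 3 fits only at r2c5, so r2c5=3.
Step 7. [r4c6∈{4}] nothing but 4 survives at r4c6 ⇒ r4c6=4.
Step 8. [r5c3∈{2}] r5c3 is down to just 2, so r5c3=2.
Step 9. [r1c4∈{6}] r1c4 has the single candidate 6, so r1c4=6.
Step 10. [r3c6∈{2}] only 2 remains possible at r3c6. So r3c6=2.
Step 11. [r2c6∈{5}] nothing but 5 survives at r2c6, so r2c6=5.
Step 12. [r6c2∈{6}] r6c2's peers cover all but 6, so r6c2=6.
Step 13. [r3c1∈{5}] only 5 remains possible at r3c1 ⇒ r3c1=5.
Step 14. [r2c4∈{4}] only 4 remains possible at r2c4, so r2c4=4.
Step 15. [r1c6∈{1}] nothing but 1 survives at r1c6, so r1c6=1.
Step 16. [r6c5∈{5}] only 5 remains possible at r6c5 ⇒ r6c5=5.
Step 17. [r3c2∈{4}] r3c2's peers cover all but 4 ⇒ r3c2=4.
Step 18. [r2c2∈{2}] nothing but 2 survives at r2c2, so r2c2=2.
Step 19. [r4c3∈{3}] r4c3 is down to just 3, so r4c3=3.
Step 20. [r1c2∈{3}] r1c2 has the single candidate 3, so r1c2=3.
Step 21. [r6c1∈{1}] r6c1's peers cover all but 1, so r6c1=1.
Step 22. [r6c4∈{2}] nothing but 2 survives at r6c4, so r6c4=2.

Answer: 4 3 5 6 2 1 / 6 2 1 4 3 5 / 5 4 6 3 1 2 / 2 1 3 5 6 4 / 3 5 2 1 4 6 / 1 6 4 2 5 3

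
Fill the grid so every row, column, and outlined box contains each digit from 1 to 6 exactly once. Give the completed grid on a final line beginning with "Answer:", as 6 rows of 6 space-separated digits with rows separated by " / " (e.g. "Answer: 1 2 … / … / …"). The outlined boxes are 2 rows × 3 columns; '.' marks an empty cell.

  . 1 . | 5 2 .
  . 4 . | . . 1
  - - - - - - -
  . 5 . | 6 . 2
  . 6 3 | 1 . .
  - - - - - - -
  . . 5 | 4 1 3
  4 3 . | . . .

Step 1. [r1c3∈{6}] nothing but 6 survives at r1c3 ⇒ r1c3=6.
Step 2. [r3c3∈{1,4}] r3c3 is the only open cell in col 3 admitting 4. So r3c3=4.
Step 3. [r4c5∈{4,5}] col 5 places 4 nowhere but r4c5 ⇒ r4c5=4.
Step 4. [r2c3∈{2}] r2c3 is down to just 2. So r2c3=2.
Step 5. [r2c4∈{3}] nothing but 3 survives at r2c4. So r2c4=3.
Step 6. [r6c5∈{5,6}] in col 5, 5 fits only at r6c5 ⇒ r6c5=5.
Step 7. [r4c1∈{2}] r4c1's peers cover all but 2, so r4c1=2.
Step 8. [r2c5∈{6}] r2c5's peers cover all but 6 ⇒ r2c5=6.
Step 9. [r5c1∈{6}] r5c1's peers cover all but 6, so r5c1=6.
Step 10. [r3c1∈{1}] r3c1 has the single candidate 1 ⇒ r3c1=1.
Step 11. [r6c4∈{2}] only 2 remains possible at r6c4 ⇒ r6c4=2.
Step 12. [r4c6∈{5}] r4c6's peers cover all but 5. So r4c6=5.
Step 13. [r1c6∈{4}] r1c6's peers cover all but 4. So r1c6=4.
Step 14. [r6c3∈{1}] only 1 remains possible at r6c3. So r6c3=1.
Step 15. [r5c2∈{2}] r5c2 has the single candidate 2, so r5c2=2.
Step 16. [r1c1∈{3}] nothing but 3 survives at r1c1, so r1c1=3.
Step 17. [r3c5∈{3}] r3c5 is down to just 3 ⇒ r3c5=3.
Step 18. [r6c6∈{6}] r6c6 is down to just 6 ⇒ r6c6=6.
Step 19. [r2c1∈{5}] r2c1 has the single candidate 5 ⇒ r2c1=5.

Answer: 3 1 6 5 2 4 / 5 4 2 3 6 1 / 1 5 4 6 3 2 / 2 6 3 1 4 5 / 6 2 5 4 1 3 / 4 3 1 2 5 6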